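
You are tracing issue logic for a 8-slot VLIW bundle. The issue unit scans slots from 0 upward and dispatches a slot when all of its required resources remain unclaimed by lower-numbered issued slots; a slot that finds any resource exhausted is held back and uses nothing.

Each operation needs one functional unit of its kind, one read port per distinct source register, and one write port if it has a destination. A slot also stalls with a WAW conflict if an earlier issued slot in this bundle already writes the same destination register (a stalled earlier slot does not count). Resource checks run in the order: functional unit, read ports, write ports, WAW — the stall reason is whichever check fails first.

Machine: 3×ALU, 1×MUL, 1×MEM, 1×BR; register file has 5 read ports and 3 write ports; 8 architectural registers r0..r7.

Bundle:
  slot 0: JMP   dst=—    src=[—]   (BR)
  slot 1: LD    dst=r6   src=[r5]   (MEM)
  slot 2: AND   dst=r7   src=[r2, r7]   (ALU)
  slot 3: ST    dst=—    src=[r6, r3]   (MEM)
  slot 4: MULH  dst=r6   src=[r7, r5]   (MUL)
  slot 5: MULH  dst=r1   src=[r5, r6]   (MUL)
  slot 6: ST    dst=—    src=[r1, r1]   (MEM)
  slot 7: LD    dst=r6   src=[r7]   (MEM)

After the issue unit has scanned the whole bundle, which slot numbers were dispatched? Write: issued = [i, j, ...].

issued = [0, 1, 2, 5]

  0. BR ⇒ go  {3A/1Mu/1Ld/0B | 5r 3w}
  1. MEM→r6 ⇒ go  {3A/1Mu/0Ld/0B | 4r 2w}
  2. ALU→r7 ⇒ go  {2A/1Mu/0Ld/0B | 2r 1w}
  3. MEM ⇒ no(FU)  {2A/1Mu/0Ld/0B | 2r 1w}
  4. MUL→r6 ⇒ no(WAW)  {2A/1Mu/0Ld/0B | 2r 1w}
  5. MUL→r1 ⇒ go  {2A/0Mu/0Ld/0B | 0r 0w}
  6. MEM ⇒ no(FU)  {2A/0Mu/0Ld/0B | 0r 0w}
  7. MEM→r6 ⇒ no(FU)  {2A/0Mu/0Ld/0B | 0r 0w}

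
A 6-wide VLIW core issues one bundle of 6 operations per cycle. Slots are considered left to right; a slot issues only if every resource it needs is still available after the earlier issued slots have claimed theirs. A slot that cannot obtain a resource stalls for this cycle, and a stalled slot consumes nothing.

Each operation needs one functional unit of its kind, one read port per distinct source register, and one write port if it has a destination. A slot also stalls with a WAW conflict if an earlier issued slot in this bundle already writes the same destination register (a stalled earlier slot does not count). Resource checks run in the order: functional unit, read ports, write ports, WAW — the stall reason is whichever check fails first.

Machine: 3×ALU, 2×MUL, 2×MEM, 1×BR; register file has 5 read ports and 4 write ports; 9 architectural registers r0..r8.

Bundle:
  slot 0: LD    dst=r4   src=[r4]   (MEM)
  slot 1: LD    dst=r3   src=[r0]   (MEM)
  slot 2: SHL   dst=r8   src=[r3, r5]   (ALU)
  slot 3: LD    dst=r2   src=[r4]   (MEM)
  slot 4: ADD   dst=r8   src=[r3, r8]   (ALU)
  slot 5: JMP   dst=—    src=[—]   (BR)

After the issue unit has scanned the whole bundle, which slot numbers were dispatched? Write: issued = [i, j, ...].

issued = [0, 1, 2, 5]

(0) want 1×MEM +1rd +1wr — yes → AL3|MU2|ME1|BR1|rd4|wr3
(1) want 1×MEM +1rd +1wr — yes → AL3|MU2|ME0|BR1|rd3|wr2
(2) want 1×ALU +2rd +1wr — yes → AL2|MU2|ME0|BR1|rd1|wr1
(3) want 1×MEM +1rd +1wr — FU → AL2|MU2|ME0|BR1|rd1|wr1
(4) want 1×ALU +2rd +1wr — RD_PORT → AL2|MU2|ME0|BR1|rd1|wr1
(5) want 1×BR +0rd +0wr — yes → AL2|MU2|ME0|BR0|rd1|wr1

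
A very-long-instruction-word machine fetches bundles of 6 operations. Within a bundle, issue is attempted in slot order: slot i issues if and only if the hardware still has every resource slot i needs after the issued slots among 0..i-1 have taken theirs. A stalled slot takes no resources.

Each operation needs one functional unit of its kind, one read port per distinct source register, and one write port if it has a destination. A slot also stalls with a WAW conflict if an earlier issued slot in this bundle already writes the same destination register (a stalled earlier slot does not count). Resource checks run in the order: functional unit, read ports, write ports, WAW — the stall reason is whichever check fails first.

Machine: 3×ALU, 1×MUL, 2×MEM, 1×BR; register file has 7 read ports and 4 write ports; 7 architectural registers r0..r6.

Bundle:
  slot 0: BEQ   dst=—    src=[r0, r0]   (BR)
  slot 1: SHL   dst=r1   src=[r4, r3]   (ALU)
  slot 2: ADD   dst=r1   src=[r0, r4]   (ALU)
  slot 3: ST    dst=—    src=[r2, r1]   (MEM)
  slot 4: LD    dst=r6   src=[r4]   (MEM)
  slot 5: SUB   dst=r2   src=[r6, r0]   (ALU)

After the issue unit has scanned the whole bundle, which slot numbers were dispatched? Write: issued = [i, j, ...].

issued = [0, 1, 3, 4]

  0. BR ⇒ go  {3A/1Mu/2Ld/0B | 6r 4w}
  1. ALU→r1 ⇒ go  {2A/1Mu/2Ld/0B | 4r 3w}
  2. ALU→r1 ⇒ no(WAW)  {2A/1Mu/2Ld/0B | 4r 3w}
  3. MEM ⇒ go  {2A/1Mu/1Ld/0B | 2r 3w}
  4. MEM→r6 ⇒ go  {2A/1Mu/0Ld/0B | 1r 2w}
  5. ALU→r2 ⇒ no(RD_PORT)  {2A/1Mu/0Ld/0B | 1r 2w}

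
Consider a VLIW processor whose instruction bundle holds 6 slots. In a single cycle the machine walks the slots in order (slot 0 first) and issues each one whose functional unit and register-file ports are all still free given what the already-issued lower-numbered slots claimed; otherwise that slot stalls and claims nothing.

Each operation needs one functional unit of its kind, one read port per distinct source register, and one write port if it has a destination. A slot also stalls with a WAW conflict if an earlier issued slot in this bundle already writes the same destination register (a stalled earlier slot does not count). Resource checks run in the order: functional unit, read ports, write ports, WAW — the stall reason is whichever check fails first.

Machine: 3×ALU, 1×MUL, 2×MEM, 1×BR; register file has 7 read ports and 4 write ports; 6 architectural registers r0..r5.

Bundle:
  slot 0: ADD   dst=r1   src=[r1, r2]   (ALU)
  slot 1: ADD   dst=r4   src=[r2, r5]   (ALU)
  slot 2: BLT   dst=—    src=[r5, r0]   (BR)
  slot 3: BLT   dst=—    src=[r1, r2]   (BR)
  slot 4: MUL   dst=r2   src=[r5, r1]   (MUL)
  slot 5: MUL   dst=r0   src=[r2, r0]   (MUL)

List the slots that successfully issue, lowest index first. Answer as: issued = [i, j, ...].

[0] ALU needs rd=2 wr=1: ok; after: ALU=2 MUL=1 MEM=2 BR=1, R=5, W=3
[1] ALU needs rd=2 wr=1: ok; after: ALU=1 MUL=1 MEM=2 BR=1, R=3, W=2
[2] BR needs rd=2 wr=0: ok; after: ALU=1 MUL=1 MEM=2 BR=0, R=1, W=2
[3] BR needs rd=2 wr=0: FU; after: ALU=1 MUL=1 MEM=2 BR=0, R=1, W=2
[4] MUL needs rd=2 wr=1: RD_PORT; after: ALU=1 MUL=1 MEM=2 BR=0, R=1, W=2
[5] MUL needs rd=2 wr=1: RD_PORT; after: ALU=1 MUL=1 MEM=2 BR=0, R=1, W=2

issued = [0, 1, 2]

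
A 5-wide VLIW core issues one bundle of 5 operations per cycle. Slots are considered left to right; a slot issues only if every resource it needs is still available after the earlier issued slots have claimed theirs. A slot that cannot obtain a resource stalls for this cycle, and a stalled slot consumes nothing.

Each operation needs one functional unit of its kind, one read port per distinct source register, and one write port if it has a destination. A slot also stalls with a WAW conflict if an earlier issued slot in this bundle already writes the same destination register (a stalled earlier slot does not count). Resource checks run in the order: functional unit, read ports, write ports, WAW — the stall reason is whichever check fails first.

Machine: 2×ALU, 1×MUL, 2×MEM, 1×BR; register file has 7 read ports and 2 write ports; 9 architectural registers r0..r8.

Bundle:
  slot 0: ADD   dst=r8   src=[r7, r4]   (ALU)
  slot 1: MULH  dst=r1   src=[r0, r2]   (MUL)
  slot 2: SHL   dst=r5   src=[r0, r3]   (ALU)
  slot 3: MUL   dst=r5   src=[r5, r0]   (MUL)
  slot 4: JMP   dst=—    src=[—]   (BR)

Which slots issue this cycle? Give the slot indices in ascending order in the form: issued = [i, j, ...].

issued = [0, 1, 4]

(0) want 1×ALU +2rd +1wr — yes → AL1|MU1|ME2|BR1|rd5|wr1
(1) want 1×MUL +2rd +1wr — yes → AL1|MU0|ME2|BR1|rd3|wr0
(2) want 1×ALU +2rd +1wr — WR_PORT → AL1|MU0|ME2|BR1|rd3|wr0
(3) want 1×MUL +2rd +1wr — FU → AL1|MU0|ME2|BR1|rd3|wr0
(4) want 1×BR +0rd +0wr — yes → AL1|MU0|ME2|BR0|rd3|wr0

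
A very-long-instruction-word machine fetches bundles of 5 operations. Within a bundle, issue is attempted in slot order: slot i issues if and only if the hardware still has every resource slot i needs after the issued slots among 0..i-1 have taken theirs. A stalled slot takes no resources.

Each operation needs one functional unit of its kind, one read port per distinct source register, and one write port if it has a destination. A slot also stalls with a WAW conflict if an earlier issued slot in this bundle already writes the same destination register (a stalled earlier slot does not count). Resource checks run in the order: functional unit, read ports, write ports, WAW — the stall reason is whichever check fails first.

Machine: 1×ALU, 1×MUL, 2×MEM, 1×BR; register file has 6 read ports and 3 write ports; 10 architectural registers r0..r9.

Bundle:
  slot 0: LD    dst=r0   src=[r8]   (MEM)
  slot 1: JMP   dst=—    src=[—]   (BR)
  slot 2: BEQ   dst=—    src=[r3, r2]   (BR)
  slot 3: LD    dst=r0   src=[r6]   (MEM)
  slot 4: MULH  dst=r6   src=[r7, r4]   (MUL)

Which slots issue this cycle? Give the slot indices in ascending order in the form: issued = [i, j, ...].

issued = [0, 1, 4]

(0) want 1×MEM +1rd +1wr — yes → AL1|MU1|ME1|BR1|rd5|wr2
(1) want 1×BR +0rd +0wr — yes → AL1|MU1|ME1|BR0|rd5|wr2
(2) want 1×BR +2rd +0wr — FU → AL1|MU1|ME1|BR0|rd5|wr2
(3) want 1×MEM +1rd +1wr — WAW → AL1|MU1|ME1|BR0|rd5|wr2
(4) want 1×MUL +2rd +1wr — yes → AL1|MU0|ME1|BR0|rd3|wr1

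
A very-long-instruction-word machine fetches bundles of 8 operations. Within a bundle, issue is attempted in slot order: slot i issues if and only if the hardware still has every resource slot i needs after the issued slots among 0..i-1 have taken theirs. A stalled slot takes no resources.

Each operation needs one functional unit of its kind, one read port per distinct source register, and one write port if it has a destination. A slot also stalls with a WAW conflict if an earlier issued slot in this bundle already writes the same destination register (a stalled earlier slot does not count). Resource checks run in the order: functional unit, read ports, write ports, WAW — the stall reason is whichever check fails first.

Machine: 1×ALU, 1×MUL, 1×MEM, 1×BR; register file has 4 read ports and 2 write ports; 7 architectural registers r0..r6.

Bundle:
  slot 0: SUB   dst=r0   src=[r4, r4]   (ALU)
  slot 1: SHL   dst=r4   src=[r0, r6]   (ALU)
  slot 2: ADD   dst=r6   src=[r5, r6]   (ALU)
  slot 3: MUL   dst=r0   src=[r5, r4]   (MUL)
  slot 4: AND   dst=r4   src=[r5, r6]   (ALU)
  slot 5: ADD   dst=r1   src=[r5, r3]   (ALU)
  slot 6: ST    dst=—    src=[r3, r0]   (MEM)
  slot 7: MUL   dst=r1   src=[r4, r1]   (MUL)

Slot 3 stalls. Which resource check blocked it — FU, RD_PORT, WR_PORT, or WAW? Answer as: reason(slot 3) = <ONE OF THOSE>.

reason(slot 3) = WAW

(0) want 1×ALU +1rd +1wr — yes → AL0|MU1|ME1|BR1|rd3|wr1
(1) want 1×ALU +2rd +1wr — FU → AL0|MU1|ME1|BR1|rd3|wr1
(2) want 1×ALU +2rd +1wr — FU → AL0|MU1|ME1|BR1|rd3|wr1
(3) want 1×MUL +2rd +1wr — WAW → AL0|MU1|ME1|BR1|rd3|wr1
(4) want 1×ALU +2rd +1wr — FU → AL0|MU1|ME1|BR1|rd3|wr1
(5) want 1×ALU +2rd +1wr — FU → AL0|MU1|ME1|BR1|rd3|wr1
(6) want 1×MEM +2rd +0wr — yes → AL0|MU1|ME0|BR1|rd1|wr1
(7) want 1×MUL +2rd +1wr — RD_PORT → AL0|MU1|ME0|BR1|rd1|wr1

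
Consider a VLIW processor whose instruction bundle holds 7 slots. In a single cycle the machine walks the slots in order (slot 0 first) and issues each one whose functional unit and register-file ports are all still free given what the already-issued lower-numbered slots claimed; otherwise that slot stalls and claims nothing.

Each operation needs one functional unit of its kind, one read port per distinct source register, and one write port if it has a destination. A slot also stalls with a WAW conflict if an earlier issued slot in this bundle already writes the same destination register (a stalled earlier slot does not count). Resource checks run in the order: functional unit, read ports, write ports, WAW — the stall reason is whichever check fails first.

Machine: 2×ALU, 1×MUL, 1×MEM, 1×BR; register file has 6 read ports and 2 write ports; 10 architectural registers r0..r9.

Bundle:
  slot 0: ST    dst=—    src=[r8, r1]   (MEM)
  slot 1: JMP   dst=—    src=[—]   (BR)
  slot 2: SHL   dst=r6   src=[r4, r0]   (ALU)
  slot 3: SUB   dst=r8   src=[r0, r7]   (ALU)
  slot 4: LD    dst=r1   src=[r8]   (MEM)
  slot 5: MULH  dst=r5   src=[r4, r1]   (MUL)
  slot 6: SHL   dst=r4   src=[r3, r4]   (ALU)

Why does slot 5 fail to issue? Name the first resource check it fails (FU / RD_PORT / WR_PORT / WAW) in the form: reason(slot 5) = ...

  0. MEM ⇒ go  {2A/1Mu/0Ld/1B | 4r 2w}
  1. BR ⇒ go  {2A/1Mu/0Ld/0B | 4r 2w}
  2. ALU→r6 ⇒ go  {1A/1Mu/0Ld/0B | 2r 1w}
  3. ALU→r8 ⇒ go  {0A/1Mu/0Ld/0B | 0r 0w}
  4. MEM→r1 ⇒ no(FU)  {0A/1Mu/0Ld/0B | 0r 0w}
  5. MUL→r5 ⇒ no(RD_PORT)  {0A/1Mu/0Ld/0B | 0r 0w}
  6. ALU→r4 ⇒ no(FU)  {0A/1Mu/0Ld/0B | 0r 0w}

reason(slot 5) = RD_PORT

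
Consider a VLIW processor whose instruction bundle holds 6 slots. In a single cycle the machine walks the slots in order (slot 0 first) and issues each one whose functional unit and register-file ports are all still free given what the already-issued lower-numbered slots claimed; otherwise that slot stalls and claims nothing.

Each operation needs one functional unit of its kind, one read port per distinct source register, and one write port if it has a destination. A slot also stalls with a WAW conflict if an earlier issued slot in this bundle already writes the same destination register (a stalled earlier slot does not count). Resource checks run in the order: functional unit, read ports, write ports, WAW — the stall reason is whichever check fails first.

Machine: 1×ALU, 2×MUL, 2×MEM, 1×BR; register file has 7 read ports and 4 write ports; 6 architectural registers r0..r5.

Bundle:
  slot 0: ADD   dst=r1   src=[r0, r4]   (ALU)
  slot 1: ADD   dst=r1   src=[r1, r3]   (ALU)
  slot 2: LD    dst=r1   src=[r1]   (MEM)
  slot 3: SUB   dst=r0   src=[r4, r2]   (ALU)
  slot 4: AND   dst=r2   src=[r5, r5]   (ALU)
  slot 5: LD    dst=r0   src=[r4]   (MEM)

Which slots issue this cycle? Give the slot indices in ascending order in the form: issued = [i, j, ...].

issued = [0, 5]

(0) want 1×ALU +2rd +1wr — yes → AL0|MU2|ME2|BR1|rd5|wr3
(1) want 1×ALU +2rd +1wr — FU → AL0|MU2|ME2|BR1|rd5|wr3
(2) want 1×MEM +1rd +1wr — WAW → AL0|MU2|ME2|BR1|rd5|wr3
(3) want 1×ALU +2rd +1wr — FU → AL0|MU2|ME2|BR1|rd5|wr3
(4) want 1×ALU +1rd +1wr — FU → AL0|MU2|ME2|BR1|rd5|wr3
(5) want 1×MEM +1rd +1wr — yes → AL0|MU2|ME1|BR1|rd4|wr2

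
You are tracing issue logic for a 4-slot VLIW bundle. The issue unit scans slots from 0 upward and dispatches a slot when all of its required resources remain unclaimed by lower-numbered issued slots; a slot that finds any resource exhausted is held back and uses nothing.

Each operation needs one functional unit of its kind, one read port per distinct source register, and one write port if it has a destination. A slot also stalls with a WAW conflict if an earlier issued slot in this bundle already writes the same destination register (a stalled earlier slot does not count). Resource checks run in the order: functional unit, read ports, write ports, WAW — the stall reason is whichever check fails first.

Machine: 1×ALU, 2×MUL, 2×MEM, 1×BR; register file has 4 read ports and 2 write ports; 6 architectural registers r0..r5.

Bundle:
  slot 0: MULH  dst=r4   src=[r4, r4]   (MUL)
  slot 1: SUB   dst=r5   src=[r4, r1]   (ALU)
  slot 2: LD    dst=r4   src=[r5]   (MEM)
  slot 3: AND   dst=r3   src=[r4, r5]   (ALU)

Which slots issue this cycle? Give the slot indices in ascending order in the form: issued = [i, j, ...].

issued = [0, 1]

slot 0 (MUL): ISSUE — free A1,Mu1,Ld2,B1 rp3 wp1
slot 1 (ALU): ISSUE — free A0,Mu1,Ld2,B1 rp1 wp0
slot 2 (MEM): stall WR_PORT — free A0,Mu1,Ld2,B1 rp1 wp0
slot 3 (ALU): stall FU — free A0,Mu1,Ld2,B1 rp1 wp0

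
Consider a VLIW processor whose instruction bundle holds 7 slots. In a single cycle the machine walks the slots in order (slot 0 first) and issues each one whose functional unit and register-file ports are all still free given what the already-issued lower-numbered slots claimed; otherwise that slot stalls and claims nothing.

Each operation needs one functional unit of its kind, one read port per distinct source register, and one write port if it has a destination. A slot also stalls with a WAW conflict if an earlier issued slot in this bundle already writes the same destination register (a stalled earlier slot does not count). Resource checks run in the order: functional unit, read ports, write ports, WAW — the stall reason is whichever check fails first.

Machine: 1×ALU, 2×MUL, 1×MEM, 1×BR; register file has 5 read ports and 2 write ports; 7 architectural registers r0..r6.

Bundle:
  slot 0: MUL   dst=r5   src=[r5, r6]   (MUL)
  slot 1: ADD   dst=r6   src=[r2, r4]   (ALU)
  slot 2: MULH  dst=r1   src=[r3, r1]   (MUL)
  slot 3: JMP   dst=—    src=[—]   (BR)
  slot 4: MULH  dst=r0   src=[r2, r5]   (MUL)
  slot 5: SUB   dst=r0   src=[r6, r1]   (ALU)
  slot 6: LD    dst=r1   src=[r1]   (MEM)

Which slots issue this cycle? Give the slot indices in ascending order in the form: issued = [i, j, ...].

  0. MUL→r5 ⇒ go  {1A/1Mu/1Ld/1B | 3r 1w}
  1. ALU→r6 ⇒ go  {0A/1Mu/1Ld/1B | 1r 0w}
  2. MUL→r1 ⇒ no(RD_PORT)  {0A/1Mu/1Ld/1B | 1r 0w}
  3. BR ⇒ go  {0A/1Mu/1Ld/0B | 1r 0w}
  4. MUL→r0 ⇒ no(RD_PORT)  {0A/1Mu/1Ld/0B | 1r 0w}
  5. ALU→r0 ⇒ no(FU)  {0A/1Mu/1Ld/0B | 1r 0w}
  6. MEM→r1 ⇒ no(WR_PORT)  {0A/1Mu/1Ld/0B | 1r 0w}

issued = [0, 1, 3]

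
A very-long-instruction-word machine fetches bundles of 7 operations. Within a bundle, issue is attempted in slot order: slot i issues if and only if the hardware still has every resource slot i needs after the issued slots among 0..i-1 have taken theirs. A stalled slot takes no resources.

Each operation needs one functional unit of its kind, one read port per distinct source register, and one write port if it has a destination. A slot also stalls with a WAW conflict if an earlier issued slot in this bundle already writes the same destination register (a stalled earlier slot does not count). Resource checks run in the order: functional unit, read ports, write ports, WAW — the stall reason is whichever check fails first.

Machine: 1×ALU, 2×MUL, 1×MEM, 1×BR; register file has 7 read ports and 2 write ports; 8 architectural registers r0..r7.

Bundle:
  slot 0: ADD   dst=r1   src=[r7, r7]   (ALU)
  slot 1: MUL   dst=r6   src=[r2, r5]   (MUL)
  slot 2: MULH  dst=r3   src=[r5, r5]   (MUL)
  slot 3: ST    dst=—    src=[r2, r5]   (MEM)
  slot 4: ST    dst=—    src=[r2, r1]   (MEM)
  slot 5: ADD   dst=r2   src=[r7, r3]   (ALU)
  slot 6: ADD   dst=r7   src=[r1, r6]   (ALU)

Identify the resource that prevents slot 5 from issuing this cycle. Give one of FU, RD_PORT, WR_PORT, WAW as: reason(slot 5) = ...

  0. ALU→r1 ⇒ go  {0A/2Mu/1Ld/1B | 6r 1w}
  1. MUL→r6 ⇒ go  {0A/1Mu/1Ld/1B | 4r 0w}
  2. MUL→r3 ⇒ no(WR_PORT)  {0A/1Mu/1Ld/1B | 4r 0w}
  3. MEM ⇒ go  {0A/1Mu/0Ld/1B | 2r 0w}
  4. MEM ⇒ no(FU)  {0A/1Mu/0Ld/1B | 2r 0w}
  5. ALU→r2 ⇒ no(FU)  {0A/1Mu/0Ld/1B | 2r 0w}
  6. ALU→r7 ⇒ no(FU)  {0A/1Mu/0Ld/1B | 2r 0w}

reason(slot 5) = FU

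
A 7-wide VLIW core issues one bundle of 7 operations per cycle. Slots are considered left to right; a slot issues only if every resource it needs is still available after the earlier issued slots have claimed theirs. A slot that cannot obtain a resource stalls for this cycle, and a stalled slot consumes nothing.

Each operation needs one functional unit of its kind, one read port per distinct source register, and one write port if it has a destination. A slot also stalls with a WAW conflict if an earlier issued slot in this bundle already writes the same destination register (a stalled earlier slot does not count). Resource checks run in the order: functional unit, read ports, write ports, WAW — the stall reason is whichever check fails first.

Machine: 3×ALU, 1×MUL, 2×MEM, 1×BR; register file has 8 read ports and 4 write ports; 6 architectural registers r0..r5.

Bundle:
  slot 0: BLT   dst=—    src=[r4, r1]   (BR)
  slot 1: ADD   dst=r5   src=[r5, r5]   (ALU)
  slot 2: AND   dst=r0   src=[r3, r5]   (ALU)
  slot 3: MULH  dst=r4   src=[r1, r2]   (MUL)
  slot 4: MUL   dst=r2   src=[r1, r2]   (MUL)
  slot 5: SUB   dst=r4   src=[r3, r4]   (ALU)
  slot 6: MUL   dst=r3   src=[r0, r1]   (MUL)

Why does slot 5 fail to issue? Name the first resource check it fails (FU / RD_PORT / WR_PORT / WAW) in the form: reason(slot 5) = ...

reason(slot 5) = RD_PORT

(0) want 1×BR +2rd +0wr — yes → AL3|MU1|ME2|BR0|rd6|wr4
(1) want 1×ALU +1rd +1wr — yes → AL2|MU1|ME2|BR0|rd5|wr3
(2) want 1×ALU +2rd +1wr — yes → AL1|MU1|ME2|BR0|rd3|wr2
(3) want 1×MUL +2rd +1wr — yes → AL1|MU0|ME2|BR0|rd1|wr1
(4) want 1×MUL +2rd +1wr — FU → AL1|MU0|ME2|BR0|rd1|wr1
(5) want 1×ALU +2rd +1wr — RD_PORT → AL1|MU0|ME2|BR0|rd1|wr1
(6) want 1×MUL +2rd +1wr — FU → AL1|MU0|ME2|BR0|rd1|wr1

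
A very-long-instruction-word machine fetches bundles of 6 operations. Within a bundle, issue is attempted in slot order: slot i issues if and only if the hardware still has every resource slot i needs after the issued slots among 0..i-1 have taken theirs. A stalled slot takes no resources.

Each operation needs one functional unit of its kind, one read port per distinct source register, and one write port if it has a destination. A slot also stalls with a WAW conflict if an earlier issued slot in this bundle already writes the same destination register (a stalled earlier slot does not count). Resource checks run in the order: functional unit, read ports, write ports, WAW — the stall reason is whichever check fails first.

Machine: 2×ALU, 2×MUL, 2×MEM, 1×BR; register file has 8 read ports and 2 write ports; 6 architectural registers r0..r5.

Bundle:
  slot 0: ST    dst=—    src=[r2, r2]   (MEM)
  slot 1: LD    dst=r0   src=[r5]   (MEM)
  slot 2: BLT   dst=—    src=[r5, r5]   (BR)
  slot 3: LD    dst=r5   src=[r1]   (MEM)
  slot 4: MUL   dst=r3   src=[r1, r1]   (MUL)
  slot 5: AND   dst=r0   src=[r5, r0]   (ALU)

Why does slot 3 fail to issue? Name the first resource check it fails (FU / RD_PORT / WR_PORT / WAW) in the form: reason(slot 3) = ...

reason(slot 3) = FU

[0] MEM needs rd=1 wr=0: ok; after: ALU=2 MUL=2 MEM=1 BR=1, R=7, W=2
[1] MEM needs rd=1 wr=1: ok; after: ALU=2 MUL=2 MEM=0 BR=1, R=6, W=1
[2] BR needs rd=1 wr=0: ok; after: ALU=2 MUL=2 MEM=0 BR=0, R=5, W=1
[3] MEM needs rd=1 wr=1: FU; after: ALU=2 MUL=2 MEM=0 BR=0, R=5, W=1
[4] MUL needs rd=1 wr=1: ok; after: ALU=2 MUL=1 MEM=0 BR=0, R=4, W=0
[5] ALU needs rd=2 wr=1: WR_PORT; after: ALU=2 MUL=1 MEM=0 BR=0, R=4, W=0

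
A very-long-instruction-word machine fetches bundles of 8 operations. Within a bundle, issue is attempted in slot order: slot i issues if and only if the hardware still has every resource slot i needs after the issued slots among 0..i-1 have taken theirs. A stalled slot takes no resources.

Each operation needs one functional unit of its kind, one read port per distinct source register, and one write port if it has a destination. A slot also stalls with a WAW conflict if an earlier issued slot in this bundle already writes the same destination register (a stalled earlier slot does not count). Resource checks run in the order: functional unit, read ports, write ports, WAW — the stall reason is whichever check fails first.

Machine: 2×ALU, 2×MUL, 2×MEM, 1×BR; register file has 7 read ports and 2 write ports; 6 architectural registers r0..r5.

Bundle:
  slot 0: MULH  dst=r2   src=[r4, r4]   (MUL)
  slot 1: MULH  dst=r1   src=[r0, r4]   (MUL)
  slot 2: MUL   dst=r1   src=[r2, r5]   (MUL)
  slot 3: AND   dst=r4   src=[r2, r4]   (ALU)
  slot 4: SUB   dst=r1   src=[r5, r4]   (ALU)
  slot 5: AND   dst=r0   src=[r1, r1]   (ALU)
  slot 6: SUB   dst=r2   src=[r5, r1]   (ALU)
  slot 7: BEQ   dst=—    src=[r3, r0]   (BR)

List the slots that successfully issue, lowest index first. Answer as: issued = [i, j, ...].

issued = [0, 1, 7]

[0] MUL needs rd=1 wr=1: ok; after: ALU=2 MUL=1 MEM=2 BR=1, R=6, W=1
[1] MUL needs rd=2 wr=1: ok; after: ALU=2 MUL=0 MEM=2 BR=1, R=4, W=0
[2] MUL needs rd=2 wr=1: FU; after: ALU=2 MUL=0 MEM=2 BR=1, R=4, W=0
[3] ALU needs rd=2 wr=1: WR_PORT; after: ALU=2 MUL=0 MEM=2 BR=1, R=4, W=0
[4] ALU needs rd=2 wr=1: WR_PORT; after: ALU=2 MUL=0 MEM=2 BR=1, R=4, W=0
[5] ALU needs rd=1 wr=1: WR_PORT; after: ALU=2 MUL=0 MEM=2 BR=1, R=4, W=0
[6] ALU needs rd=2 wr=1: WR_PORT; after: ALU=2 MUL=0 MEM=2 BR=1, R=4, W=0
[7] BR needs rd=2 wr=0: ok; after: ALU=2 MUL=0 MEM=2 BR=0, R=2, W=0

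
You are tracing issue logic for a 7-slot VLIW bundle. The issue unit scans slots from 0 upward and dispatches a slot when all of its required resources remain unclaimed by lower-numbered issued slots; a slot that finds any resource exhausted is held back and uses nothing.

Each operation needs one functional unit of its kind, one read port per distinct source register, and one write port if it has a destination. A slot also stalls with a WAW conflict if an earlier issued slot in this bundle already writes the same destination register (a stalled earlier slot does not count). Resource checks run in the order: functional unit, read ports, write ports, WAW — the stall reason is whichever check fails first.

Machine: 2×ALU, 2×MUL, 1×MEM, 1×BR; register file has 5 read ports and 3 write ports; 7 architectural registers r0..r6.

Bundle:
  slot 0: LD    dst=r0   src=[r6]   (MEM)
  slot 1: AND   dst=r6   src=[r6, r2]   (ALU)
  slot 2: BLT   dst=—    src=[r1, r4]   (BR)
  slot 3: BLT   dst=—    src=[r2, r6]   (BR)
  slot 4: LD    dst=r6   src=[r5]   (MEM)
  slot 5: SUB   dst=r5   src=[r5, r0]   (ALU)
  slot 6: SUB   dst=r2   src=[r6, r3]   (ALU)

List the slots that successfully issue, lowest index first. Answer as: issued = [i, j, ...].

issued = [0, 1, 2]

slot 0 (MEM): ISSUE — free A2,Mu2,Ld0,B1 rp4 wp2
slot 1 (ALU): ISSUE — free A1,Mu2,Ld0,B1 rp2 wp1
slot 2 (BR): ISSUE — free A1,Mu2,Ld0,B0 rp0 wp1
slot 3 (BR): stall FU — free A1,Mu2,Ld0,B0 rp0 wp1
slot 4 (MEM): stall FU — free A1,Mu2,Ld0,B0 rp0 wp1
slot 5 (ALU): stall RD_PORT — free A1,Mu2,Ld0,B0 rp0 wp1
slot 6 (ALU): stall RD_PORT — free A1,Mu2,Ld0,B0 rp0 wp1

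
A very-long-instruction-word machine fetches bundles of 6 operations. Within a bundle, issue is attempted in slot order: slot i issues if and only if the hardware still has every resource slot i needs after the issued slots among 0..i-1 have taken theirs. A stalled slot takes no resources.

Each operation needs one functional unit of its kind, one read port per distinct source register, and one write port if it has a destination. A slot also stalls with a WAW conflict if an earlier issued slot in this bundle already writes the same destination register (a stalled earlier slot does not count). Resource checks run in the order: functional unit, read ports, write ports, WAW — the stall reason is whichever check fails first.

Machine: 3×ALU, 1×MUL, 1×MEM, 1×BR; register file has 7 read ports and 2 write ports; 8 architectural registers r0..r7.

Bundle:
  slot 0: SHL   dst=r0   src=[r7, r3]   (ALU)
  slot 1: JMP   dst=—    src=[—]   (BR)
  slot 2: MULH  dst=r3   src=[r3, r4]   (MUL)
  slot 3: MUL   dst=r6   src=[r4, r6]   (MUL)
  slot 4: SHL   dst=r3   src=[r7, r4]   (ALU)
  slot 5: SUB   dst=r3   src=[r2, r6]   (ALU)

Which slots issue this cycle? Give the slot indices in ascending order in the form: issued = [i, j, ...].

issued = [0, 1, 2]

#0 ALU src=r7,r3 dispatched  <A:2 Mu:1 Ld:1 B:1 rd:5 wr:1>
#1 BR src=- dispatched  <A:2 Mu:1 Ld:1 B:0 rd:5 wr:1>
#2 MUL src=r3,r4 dispatched  <A:2 Mu:0 Ld:1 B:0 rd:3 wr:0>
#3 MUL src=r4,r6 held:FU  <A:2 Mu:0 Ld:1 B:0 rd:3 wr:0>
#4 ALU src=r7,r4 held:WR_PORT  <A:2 Mu:0 Ld:1 B:0 rd:3 wr:0>
#5 ALU src=r2,r6 held:WR_PORT  <A:2 Mu:0 Ld:1 B:0 rd:3 wr:0>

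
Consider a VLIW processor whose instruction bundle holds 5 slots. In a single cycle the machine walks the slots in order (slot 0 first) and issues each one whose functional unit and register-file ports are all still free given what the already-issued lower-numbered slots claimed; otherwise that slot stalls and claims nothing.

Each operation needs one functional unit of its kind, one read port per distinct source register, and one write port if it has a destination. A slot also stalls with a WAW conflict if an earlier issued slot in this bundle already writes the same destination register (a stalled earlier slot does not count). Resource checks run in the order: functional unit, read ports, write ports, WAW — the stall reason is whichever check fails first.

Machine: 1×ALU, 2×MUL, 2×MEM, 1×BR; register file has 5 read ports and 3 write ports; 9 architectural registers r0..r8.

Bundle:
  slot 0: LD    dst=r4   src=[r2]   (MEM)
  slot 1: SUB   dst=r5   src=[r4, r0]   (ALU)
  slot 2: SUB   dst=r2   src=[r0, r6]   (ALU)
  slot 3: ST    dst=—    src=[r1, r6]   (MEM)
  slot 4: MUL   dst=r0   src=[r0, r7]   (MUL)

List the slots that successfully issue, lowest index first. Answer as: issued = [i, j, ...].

(0) want 1×MEM +1rd +1wr — yes → AL1|MU2|ME1|BR1|rd4|wr2
(1) want 1×ALU +2rd +1wr — yes → AL0|MU2|ME1|BR1|rd2|wr1
(2) want 1×ALU +2rd +1wr — FU → AL0|MU2|ME1|BR1|rd2|wr1
(3) want 1×MEM +2rd +0wr — yes → AL0|MU2|ME0|BR1|rd0|wr1
(4) want 1×MUL +2rd +1wr — RD_PORT → AL0|MU2|ME0|BR1|rd0|wr1

issued = [0, 1, 3]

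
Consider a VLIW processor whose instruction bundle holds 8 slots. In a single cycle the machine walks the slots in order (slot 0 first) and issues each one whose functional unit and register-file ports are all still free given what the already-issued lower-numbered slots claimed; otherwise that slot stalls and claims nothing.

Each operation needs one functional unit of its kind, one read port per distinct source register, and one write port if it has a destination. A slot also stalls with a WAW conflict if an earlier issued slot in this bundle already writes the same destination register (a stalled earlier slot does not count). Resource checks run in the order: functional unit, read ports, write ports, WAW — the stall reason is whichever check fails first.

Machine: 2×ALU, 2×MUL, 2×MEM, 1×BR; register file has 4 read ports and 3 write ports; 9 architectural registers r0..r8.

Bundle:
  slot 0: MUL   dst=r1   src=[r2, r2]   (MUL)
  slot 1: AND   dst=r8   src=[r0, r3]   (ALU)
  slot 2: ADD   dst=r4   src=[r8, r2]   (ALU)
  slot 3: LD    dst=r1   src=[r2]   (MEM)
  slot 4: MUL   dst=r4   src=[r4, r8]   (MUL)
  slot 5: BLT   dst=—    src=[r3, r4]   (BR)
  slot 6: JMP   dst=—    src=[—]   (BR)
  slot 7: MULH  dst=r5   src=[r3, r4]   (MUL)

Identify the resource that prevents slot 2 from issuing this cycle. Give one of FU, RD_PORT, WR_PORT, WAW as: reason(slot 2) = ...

slot 0 (MUL): ISSUE — free A2,Mu1,Ld2,B1 rp3 wp2
slot 1 (ALU): ISSUE — free A1,Mu1,Ld2,B1 rp1 wp1
slot 2 (ALU): stall RD_PORT — free A1,Mu1,Ld2,B1 rp1 wp1
slot 3 (MEM): stall WAW — free A1,Mu1,Ld2,B1 rp1 wp1
slot 4 (MUL): stall RD_PORT — free A1,Mu1,Ld2,B1 rp1 wp1
slot 5 (BR): stall RD_PORT — free A1,Mu1,Ld2,B1 rp1 wp1
slot 6 (BR): ISSUE — free A1,Mu1,Ld2,B0 rp1 wp1
slot 7 (MUL): stall RD_PORT — free A1,Mu1,Ld2,B0 rp1 wp1

reason(slot 2) = RD_PORT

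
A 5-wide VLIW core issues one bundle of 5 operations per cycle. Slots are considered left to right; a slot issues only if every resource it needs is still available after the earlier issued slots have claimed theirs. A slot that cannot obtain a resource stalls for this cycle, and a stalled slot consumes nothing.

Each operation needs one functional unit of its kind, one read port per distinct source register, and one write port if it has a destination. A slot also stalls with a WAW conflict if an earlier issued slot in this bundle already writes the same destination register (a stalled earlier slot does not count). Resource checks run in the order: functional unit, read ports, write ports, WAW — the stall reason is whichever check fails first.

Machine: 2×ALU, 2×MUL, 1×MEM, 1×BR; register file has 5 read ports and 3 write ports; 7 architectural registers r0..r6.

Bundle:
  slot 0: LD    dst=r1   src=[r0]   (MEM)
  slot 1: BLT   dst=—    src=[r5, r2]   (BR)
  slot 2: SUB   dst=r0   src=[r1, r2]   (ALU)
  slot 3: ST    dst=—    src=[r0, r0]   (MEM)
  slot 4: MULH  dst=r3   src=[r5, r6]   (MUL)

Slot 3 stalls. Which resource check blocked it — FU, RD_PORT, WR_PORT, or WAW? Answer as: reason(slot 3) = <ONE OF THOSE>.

(0) want 1×MEM +1rd +1wr — yes → AL2|MU2|ME0|BR1|rd4|wr2
(1) want 1×BR +2rd +0wr — yes → AL2|MU2|ME0|BR0|rd2|wr2
(2) want 1×ALU +2rd +1wr — yes → AL1|MU2|ME0|BR0|rd0|wr1
(3) want 1×MEM +1rd +0wr — FU → AL1|MU2|ME0|BR0|rd0|wr1
(4) want 1×MUL +2rd +1wr — RD_PORT → AL1|MU2|ME0|BR0|rd0|wr1

reason(slot 3) = FU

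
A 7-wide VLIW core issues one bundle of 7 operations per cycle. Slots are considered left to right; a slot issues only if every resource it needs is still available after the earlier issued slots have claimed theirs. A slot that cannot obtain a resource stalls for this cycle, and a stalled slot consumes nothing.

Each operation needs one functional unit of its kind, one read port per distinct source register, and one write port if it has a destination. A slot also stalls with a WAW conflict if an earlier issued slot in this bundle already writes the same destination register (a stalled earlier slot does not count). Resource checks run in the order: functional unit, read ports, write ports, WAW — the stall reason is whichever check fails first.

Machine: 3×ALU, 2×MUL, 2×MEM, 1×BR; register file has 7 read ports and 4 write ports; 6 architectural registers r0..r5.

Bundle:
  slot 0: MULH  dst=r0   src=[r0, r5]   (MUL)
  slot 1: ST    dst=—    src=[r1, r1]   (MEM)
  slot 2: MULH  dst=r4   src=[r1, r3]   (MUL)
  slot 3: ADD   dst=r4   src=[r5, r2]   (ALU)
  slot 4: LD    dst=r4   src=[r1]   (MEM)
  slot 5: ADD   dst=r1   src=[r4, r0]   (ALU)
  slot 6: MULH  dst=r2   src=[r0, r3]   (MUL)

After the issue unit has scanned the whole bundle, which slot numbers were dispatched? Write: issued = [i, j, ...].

  0. MUL→r0 ⇒ go  {3A/1Mu/2Ld/1B | 5r 3w}
  1. MEM ⇒ go  {3A/1Mu/1Ld/1B | 4r 3w}
  2. MUL→r4 ⇒ go  {3A/0Mu/1Ld/1B | 2r 2w}
  3. ALU→r4 ⇒ no(WAW)  {3A/0Mu/1Ld/1B | 2r 2w}
  4. MEM→r4 ⇒ no(WAW)  {3A/0Mu/1Ld/1B | 2r 2w}
  5. ALU→r1 ⇒ go  {2A/0Mu/1Ld/1B | 0r 1w}
  6. MUL→r2 ⇒ no(FU)  {2A/0Mu/1Ld/1B | 0r 1w}

issued = [0, 1, 2, 5]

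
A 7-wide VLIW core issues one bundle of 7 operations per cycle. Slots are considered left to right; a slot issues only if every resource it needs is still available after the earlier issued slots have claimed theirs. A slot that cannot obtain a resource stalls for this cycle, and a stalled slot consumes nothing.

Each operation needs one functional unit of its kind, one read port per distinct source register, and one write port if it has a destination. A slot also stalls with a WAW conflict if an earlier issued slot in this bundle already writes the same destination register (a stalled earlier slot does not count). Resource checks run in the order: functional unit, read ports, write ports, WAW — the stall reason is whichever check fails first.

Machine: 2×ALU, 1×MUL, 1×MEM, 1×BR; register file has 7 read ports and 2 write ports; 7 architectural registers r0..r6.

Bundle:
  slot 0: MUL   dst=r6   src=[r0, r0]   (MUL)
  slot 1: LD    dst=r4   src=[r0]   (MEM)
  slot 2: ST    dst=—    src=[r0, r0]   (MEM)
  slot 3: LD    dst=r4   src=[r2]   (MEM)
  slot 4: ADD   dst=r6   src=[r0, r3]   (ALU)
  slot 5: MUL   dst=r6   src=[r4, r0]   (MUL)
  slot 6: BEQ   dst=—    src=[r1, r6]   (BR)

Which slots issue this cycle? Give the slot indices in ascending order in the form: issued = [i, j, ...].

(0) want 1×MUL +1rd +1wr — yes → AL2|MU0|ME1|BR1|rd6|wr1
(1) want 1×MEM +1rd +1wr — yes → AL2|MU0|ME0|BR1|rd5|wr0
(2) want 1×MEM +1rd +0wr — FU → AL2|MU0|ME0|BR1|rd5|wr0
(3) want 1×MEM +1rd +1wr — FU → AL2|MU0|ME0|BR1|rd5|wr0
(4) want 1×ALU +2rd +1wr — WR_PORT → AL2|MU0|ME0|BR1|rd5|wr0
(5) want 1×MUL +2rd +1wr — FU → AL2|MU0|ME0|BR1|rd5|wr0
(6) want 1×BR +2rd +0wr — yes → AL2|MU0|ME0|BR0|rd3|wr0

issued = [0, 1, 6]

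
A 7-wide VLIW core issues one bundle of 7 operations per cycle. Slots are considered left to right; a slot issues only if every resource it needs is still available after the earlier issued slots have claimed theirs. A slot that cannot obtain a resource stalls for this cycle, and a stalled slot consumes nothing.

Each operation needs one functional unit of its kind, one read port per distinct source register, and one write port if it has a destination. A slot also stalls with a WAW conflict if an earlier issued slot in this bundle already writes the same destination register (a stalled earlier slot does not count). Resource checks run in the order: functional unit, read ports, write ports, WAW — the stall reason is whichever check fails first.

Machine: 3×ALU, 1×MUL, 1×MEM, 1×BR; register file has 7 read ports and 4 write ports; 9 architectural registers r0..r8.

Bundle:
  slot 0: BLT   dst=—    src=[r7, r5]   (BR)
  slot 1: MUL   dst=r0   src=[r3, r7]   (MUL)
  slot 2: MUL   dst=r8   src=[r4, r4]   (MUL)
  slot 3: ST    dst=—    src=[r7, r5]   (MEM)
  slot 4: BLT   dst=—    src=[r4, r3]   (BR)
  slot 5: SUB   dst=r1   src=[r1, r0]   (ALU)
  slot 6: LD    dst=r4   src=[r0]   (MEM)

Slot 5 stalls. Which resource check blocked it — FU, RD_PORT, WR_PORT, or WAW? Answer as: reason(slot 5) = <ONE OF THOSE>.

reason(slot 5) = RD_PORT

(0) want 1×BR +2rd +0wr — yes → AL3|MU1|ME1|BR0|rd5|wr4
(1) want 1×MUL +2rd +1wr — yes → AL3|MU0|ME1|BR0|rd3|wr3
(2) want 1×MUL +1rd +1wr — FU → AL3|MU0|ME1|BR0|rd3|wr3
(3) want 1×MEM +2rd +0wr — yes → AL3|MU0|ME0|BR0|rd1|wr3
(4) want 1×BR +2rd +0wr — FU → AL3|MU0|ME0|BR0|rd1|wr3
(5) want 1×ALU +2rd +1wr — RD_PORT → AL3|MU0|ME0|BR0|rd1|wr3
(6) want 1×MEM +1rd +1wr — FU → AL3|MU0|ME0|BR0|rd1|wr3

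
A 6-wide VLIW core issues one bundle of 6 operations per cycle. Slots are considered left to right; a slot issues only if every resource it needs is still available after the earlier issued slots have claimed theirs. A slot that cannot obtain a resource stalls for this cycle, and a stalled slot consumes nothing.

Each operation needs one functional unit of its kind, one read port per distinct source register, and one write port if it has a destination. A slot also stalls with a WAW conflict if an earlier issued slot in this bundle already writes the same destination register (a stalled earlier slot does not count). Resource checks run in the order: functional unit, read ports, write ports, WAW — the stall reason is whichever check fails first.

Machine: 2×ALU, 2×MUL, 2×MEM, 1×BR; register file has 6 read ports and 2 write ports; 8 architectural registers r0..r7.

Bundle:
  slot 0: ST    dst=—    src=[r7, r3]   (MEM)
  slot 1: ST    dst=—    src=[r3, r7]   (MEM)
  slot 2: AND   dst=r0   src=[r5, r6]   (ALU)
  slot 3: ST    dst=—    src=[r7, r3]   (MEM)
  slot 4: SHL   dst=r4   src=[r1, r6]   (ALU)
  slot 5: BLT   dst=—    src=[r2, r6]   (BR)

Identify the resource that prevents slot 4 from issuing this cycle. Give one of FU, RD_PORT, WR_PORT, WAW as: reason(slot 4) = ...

(0) want 1×MEM +2rd +0wr — yes → AL2|MU2|ME1|BR1|rd4|wr2
(1) want 1×MEM +2rd +0wr — yes → AL2|MU2|ME0|BR1|rd2|wr2
(2) want 1×ALU +2rd +1wr — yes → AL1|MU2|ME0|BR1|rd0|wr1
(3) want 1×MEM +2rd +0wr — FU → AL1|MU2|ME0|BR1|rd0|wr1
(4) want 1×ALU +2rd +1wr — RD_PORT → AL1|MU2|ME0|BR1|rd0|wr1
(5) want 1×BR +2rd +0wr — RD_PORT → AL1|MU2|ME0|BR1|rd0|wr1

reason(slot 4) = RD_PORT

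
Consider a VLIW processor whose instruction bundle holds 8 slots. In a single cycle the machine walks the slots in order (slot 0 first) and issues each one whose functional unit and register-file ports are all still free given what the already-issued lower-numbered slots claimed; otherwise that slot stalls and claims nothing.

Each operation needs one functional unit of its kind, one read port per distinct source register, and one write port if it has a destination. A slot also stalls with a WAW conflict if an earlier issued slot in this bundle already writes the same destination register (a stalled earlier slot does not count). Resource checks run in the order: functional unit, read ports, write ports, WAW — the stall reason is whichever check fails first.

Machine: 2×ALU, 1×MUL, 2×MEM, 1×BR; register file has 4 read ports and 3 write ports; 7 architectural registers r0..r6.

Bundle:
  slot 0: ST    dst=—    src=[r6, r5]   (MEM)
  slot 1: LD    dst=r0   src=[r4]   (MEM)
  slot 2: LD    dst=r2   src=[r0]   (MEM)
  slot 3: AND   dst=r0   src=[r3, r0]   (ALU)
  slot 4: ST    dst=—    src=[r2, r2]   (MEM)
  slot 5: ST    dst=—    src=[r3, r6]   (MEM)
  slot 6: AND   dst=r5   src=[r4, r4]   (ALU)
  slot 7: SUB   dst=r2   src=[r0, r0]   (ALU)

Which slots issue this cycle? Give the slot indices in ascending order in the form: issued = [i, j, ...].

issued = [0, 1, 6]

[0] MEM needs rd=2 wr=0: ok; after: ALU=2 MUL=1 MEM=1 BR=1, R=2, W=3
[1] MEM needs rd=1 wr=1: ok; after: ALU=2 MUL=1 MEM=0 BR=1, R=1, W=2
[2] MEM needs rd=1 wr=1: FU; after: ALU=2 MUL=1 MEM=0 BR=1, R=1, W=2
[3] ALU needs rd=2 wr=1: RD_PORT; after: ALU=2 MUL=1 MEM=0 BR=1, R=1, W=2
[4] MEM needs rd=1 wr=0: FU; after: ALU=2 MUL=1 MEM=0 BR=1, R=1, W=2
[5] MEM needs rd=2 wr=0: FU; after: ALU=2 MUL=1 MEM=0 BR=1, R=1, W=2
[6] ALU needs rd=1 wr=1: ok; after: ALU=1 MUL=1 MEM=0 BR=1, R=0, W=1
[7] ALU needs rd=1 wr=1: RD_PORT; after: ALU=1 MUL=1 MEM=0 BR=1, R=0, W=1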